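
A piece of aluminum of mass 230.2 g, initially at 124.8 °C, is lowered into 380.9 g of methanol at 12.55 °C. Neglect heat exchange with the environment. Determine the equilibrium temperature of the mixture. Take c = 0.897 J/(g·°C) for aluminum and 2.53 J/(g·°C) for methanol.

Heat lost by the aluminum equals heat gained by the methanol:
230.2*0.897*(124.8 − T) = 380.9*2.53*(T − 12.55)
206.49(124.8 − T) = 963.68(T − 12.55)
1170.2 T = 37864  ⇒  T ≈ 32.36 °C

T_f ≈ 32.4 °C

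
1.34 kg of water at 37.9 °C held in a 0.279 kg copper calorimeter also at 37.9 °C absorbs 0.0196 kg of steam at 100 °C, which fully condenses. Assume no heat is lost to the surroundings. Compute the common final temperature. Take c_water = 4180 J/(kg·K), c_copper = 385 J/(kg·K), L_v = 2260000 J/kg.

T_f ≈ 46.4 °C

Energy balance with sensible and latent terms:
latent heat released on condensation: 0.0196·2260000 = 44296
  condensed water 100 °C→T: 81.93(T − 100)
  original water: 5601.2(T − 37.9)
  copper cup: 0.279·385·(T − 37.9) = 107.42(T − 37.9)
5790.5 T = 44296 + 8192.8 + 216357 = 268845
T ≈ 46.43 °C (< 100 °C, so full condensation is consistent).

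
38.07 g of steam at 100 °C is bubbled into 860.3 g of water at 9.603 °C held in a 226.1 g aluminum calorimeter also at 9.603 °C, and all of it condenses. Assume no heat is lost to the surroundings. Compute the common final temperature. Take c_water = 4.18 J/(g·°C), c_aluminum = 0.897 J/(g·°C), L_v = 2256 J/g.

T_f ≈ 34.9 °C

Taking heat into each body as positive, Σ m c ΔT = 0:
steam→water at 100 °C releases m L_v = 38.07×2256 = 85886
  condensed water 100 °C→T: 159.13(T − 100)
  original water: 3596.1(T − 9.603)
  aluminum cup: 226.1×0.897×(T − 9.603) = 202.81(T − 9.603)
3958 T = 85886 + 15913 + 36481 = 138280
T ≈ 34.94 °C — below 100 °C, confirming all the steam condensed.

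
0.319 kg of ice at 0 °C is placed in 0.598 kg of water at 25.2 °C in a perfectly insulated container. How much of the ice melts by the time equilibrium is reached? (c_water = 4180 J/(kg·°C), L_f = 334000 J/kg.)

Heat available from the water dropping to 0 °C: 0.598×4180×25.2 = 62991 J.
Melting all 0.319 kg of ice would need 0.319×334000 = 106546 J.
That's not enough to melt it all — equilibrium is at 0 °C with ice remaining.
Mass melted = 62991/334000 ≈ 0.1886 kg.

m_melted ≈ 0.189 kg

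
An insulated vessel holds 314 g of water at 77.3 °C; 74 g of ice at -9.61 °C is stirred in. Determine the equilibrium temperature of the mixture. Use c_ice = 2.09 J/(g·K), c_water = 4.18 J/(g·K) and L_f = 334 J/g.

T_f ≈ 46.4 °C

Conservation of energy gives ΣQ = 0:
ice -9.61→0 °C: 74×2.09×9.61 = 1486.3; fusion: m_ice L_f = 74×334 = 24716; warm the meltwater: 309.32 T; water cools: 314×4.18×(T − 77.3) = 1312.5(T − 77.3)
1621.8 T = 101458 − 26202 = 75256
T ≈ 46.40 °C — above 0 °C, consistent with complete melting.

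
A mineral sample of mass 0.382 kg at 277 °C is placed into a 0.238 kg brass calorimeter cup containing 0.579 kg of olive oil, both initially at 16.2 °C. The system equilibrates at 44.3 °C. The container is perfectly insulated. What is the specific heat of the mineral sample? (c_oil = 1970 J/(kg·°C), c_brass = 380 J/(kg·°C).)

Conservation of energy gives ΣQ = 0:
0.382×c×(44.3 − 277) + 0.579×1970×(44.3 − 16.2) + 0.238×380×(44.3 − 16.2) = 0
-88.89 c = -34593
c = -34593/-88.89 ≈ 389.2 J/(kg·°C)

c ≈ 389 J/(kg·°C)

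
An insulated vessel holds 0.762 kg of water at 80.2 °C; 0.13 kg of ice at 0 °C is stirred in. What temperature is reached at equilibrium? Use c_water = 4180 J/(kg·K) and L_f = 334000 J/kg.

Conservation of energy gives ΣQ = 0:
fusion: m_ice L_f = 0.13·334000 = 43420; meltwater 0→T: 0.13·4180·T = 543.4 T; water cools: 0.762·4180·(T − 80.2) = 3185.2(T − 80.2)
3728.6 T = 255450 − 43420 = 212030
T ≈ 56.87 °C. Since T > 0 °C, the all-ice-melts assumption holds.

T_f ≈ 56.9 °C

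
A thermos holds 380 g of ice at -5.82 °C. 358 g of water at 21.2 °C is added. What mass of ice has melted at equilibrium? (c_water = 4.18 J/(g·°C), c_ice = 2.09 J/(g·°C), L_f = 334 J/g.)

m_melted ≈ 81.1 g

Cooling the water to 0 °C releases 358×4.18×21.2 = 31725 J.
Of that, 380×2.09×5.82 = 4622.2 J goes to bring the ice to 0 °C, leaving 27102 J.
To melt every bit of ice: 380×334 = 126920 J.
That's not enough to melt it all — equilibrium is at 0 °C with ice remaining.
Mass melted = 27102/334 ≈ 81.14 g.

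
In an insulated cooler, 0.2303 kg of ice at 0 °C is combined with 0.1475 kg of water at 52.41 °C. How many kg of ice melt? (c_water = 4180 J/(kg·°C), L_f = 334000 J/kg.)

m_melted ≈ 0.0967 kg

Cooling the water to 0 °C releases 0.1475×4180×52.41 = 32313 J.
Melting all 0.2303 kg of ice would need 0.2303×334000 = 76920 J.
That's not enough to melt it all — equilibrium is at 0 °C with ice remaining.
m_melt = 32313 / L_f = 0.09675 kg.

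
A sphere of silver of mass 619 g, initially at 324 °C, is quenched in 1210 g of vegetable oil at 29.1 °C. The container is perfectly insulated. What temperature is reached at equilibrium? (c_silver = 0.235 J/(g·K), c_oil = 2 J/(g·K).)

T_f is the heat-capacity-weighted average of the initial temperatures:
T_f = (145.47×324 + 2420×29.1) / (145.47 + 2420)
    = 117553 / 2565.5 ≈ 45.82 °C

T_f ≈ 45.8 °C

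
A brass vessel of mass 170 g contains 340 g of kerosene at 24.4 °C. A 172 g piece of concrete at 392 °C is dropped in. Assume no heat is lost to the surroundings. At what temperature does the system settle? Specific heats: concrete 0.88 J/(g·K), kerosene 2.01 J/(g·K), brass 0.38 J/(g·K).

T_f is the heat-capacity-weighted average of the initial temperatures:
T_f = (151.36·392 + 683.4·24.4 + 64.6·24.4) / (151.36 + 683.4 + 64.6)
    = 77584 / 899.36 ≈ 86.27 °C

T_f ≈ 86.3 °C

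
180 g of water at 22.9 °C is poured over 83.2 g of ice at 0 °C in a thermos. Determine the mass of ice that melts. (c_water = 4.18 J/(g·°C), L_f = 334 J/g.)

m_melted ≈ 51.6 g

Heat available from the water dropping to 0 °C: 180×4.18×22.9 = 17230 J.
Fully melting the ice requires m_ice L_f = 83.2×334 = 27789 J.
17230 J < 27789 J, so only part of the ice melts and the system sits at 0 °C.
m_melted×334 = 17230  ⇒  m_melted ≈ 51.59 g.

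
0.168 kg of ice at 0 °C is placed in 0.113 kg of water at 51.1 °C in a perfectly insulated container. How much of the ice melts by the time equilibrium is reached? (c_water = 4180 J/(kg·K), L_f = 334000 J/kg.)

Water can give up m c ΔT = 0.113·4180·51.1 = 24137 J before reaching 0 °C.
Fully melting the ice requires m_ice L_f = 0.168·334000 = 56112 J.
Since 24137 < 56112 J, not all the ice melts; equilibrium is at 0 °C.
m_melt = 24137 / L_f = 0.07227 kg.

m_melted ≈ 0.0723 kg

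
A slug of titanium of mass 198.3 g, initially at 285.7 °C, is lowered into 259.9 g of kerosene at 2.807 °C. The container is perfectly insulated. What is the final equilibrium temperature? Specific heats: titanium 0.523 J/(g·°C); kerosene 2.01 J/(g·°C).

T_f ≈ 49.7 °C

Conservation of energy gives ΣQ = 0:
198.3×0.523×(T − 285.7) + 259.9×2.01×(T − 2.807) = 0
(103.71 + 522.4) T = 103.71×285.7 + 522.4×2.807
T ≈ 49.67 °C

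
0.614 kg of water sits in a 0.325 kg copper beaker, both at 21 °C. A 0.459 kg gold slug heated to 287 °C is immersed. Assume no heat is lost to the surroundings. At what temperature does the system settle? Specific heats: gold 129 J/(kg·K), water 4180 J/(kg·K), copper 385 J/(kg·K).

T_f ≈ 26.7 °C

Taking heat into each body as positive, Σ m c ΔT = 0:
0.459×129×(T − 287) + 0.614×4180×(T − 21) + 0.325×385×(T − 21) = 0
59.21(T − 287) + 2566.5(T − 21) + 125.12(T − 21) = 0
2750.9 T = 73518
T = 73518 / 2750.9 = 26.7 °C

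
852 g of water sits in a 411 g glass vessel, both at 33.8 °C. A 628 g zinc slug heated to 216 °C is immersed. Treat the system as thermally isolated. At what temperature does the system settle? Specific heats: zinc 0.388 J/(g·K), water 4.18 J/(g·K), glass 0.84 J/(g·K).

Energy conservation, ΣQ = 0:
628·0.388·(T − 216) + 852·4.18·(T − 33.8) + 411·0.84·(T − 33.8) = 0
(243.66 + 3561.4 + 345.24) T = 243.66·216 + 3561.4·33.8 + 345.24·33.8
T = 184675/4150.3 ≈ 44.50 °C

T_f ≈ 44.5 °C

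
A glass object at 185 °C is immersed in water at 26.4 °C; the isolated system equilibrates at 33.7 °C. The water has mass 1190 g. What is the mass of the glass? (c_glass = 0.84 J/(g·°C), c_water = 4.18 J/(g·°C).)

Let T be the final temperature. ΣQ_i = 0:
m·0.84·(33.7 − 185) + 1190·4.18·(33.7 − 26.4) = 0
-127.09 m = -36312
m = -36312/-127.09 ≈ 285.7 g

m ≈ 286 g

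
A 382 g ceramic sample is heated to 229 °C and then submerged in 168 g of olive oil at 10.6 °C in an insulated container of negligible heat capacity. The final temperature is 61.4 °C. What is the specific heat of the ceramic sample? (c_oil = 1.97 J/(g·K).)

c ≈ 0.263 J/(g·K)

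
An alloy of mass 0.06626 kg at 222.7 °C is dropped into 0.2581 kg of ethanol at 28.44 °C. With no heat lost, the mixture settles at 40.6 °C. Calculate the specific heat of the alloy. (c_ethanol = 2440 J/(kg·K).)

c ≈ 635 J/(kg·K)

Heat lost by the alloy = heat gained by the ethanol:
0.06626×c×(222.7 − 40.6) = 0.2581×2440×(40.6 − 28.44)
12.07 c = 7657.9  ⇒  c ≈ 634.7 J/(kg·K)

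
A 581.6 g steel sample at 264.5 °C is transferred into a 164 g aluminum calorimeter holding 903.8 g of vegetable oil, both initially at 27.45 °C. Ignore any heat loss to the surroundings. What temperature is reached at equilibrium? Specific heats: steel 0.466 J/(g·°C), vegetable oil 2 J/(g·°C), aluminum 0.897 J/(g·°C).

T_f is the heat-capacity-weighted average of the initial temperatures:
T_f = (271.03·264.5 + 1807.6·27.45 + 147.11·27.45) / (271.03 + 1807.6 + 147.11)
    = 125343 / 2225.7 ≈ 56.32 °C

T_f ≈ 56.3 °C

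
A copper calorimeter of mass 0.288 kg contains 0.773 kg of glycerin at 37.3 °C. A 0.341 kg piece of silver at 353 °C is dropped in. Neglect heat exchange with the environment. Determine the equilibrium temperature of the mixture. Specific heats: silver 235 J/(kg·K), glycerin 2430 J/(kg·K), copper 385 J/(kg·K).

T_f ≈ 49.5 °C

With ΣQ=0 the equilibrium temperature is the m·c-weighted mean:
T_f = (80.14×353 + 1878.4×37.3 + 110.88×37.3) / (80.14 + 1878.4 + 110.88)
    = 102487 / 2069.4 ≈ 49.53 °C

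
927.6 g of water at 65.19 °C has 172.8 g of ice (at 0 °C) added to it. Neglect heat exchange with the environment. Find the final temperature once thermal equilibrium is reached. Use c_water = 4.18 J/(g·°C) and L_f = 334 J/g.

Setting the total heat transfer to zero:
latent heat to melt: 172.8×334 = 57715
  meltwater 0→T: 172.8×4.18×T = 722.3 T
  water: 3877.4(T − 65.19)
4599.7 T = 252766 − 57715 = 195050
T ≈ 42.41 °C (positive, so assuming full melt was valid).

T_f ≈ 42.4 °C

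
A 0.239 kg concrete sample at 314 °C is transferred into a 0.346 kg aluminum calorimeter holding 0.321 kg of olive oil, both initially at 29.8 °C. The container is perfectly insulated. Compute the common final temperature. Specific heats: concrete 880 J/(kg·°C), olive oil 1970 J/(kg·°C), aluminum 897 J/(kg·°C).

T_f ≈ 81.6 °C

T_f is the heat-capacity-weighted average of the initial temperatures:
T_f = (210.32·314 + 632.37·29.8 + 310.36·29.8) / (210.32 + 632.37 + 310.36)
    = 94134 / 1153.1 ≈ 81.64 °C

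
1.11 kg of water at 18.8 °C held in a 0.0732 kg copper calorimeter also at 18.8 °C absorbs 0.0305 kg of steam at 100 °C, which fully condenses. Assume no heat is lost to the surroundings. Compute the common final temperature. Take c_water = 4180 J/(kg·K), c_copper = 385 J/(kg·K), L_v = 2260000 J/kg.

Sum of m c ΔT and latent-heat terms is zero:
latent heat released on condensation: 0.0305·2260000 = 68930
  condensed water 100 °C→T: 127.49(T − 100)
  original water: 4639.8(T − 18.8)
  cup: 28.18(T − 18.8)
4795.5 T = 68930 + 12749 + 87758 = 169437
T ≈ 35.33 °C, under the boiling point, so the assumption holds.

T_f ≈ 35.3 °C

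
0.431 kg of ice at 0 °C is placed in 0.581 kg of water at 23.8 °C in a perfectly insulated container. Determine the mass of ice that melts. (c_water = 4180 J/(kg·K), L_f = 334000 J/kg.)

Cooling the water to 0 °C releases 0.581·4180·23.8 = 57800 J.
To melt every bit of ice: 0.431·334000 = 143954 J.
That's not enough to melt it all — equilibrium is at 0 °C with ice remaining.
Mass melted = 57800/334000 ≈ 0.1731 kg.

m_melted ≈ 0.173 kg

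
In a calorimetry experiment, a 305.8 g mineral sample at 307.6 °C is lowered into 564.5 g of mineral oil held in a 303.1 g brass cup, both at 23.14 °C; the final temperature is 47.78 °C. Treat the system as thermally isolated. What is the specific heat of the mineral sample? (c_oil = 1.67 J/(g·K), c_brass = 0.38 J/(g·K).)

Net heat exchanged in the isolated system is zero:
305.8×c×(47.78 − 307.6) + 564.5×1.67×(47.78 − 23.14) + 303.1×0.38×(47.78 − 23.14) = 0
-79453 c = -26066
c = -26066/-79453 ≈ 0.3281 J/(g·K)

c ≈ 0.328 J/(g·K)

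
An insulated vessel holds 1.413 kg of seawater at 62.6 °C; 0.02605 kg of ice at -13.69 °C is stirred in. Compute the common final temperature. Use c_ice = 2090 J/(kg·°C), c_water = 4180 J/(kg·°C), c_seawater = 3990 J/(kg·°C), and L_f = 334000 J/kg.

T_f ≈ 59.8 °C

Energy conservation, ΣQ = 0:
warm ice to 0 °C: 0.02605·2090·(0 − (-13.69)) = 745.35
  latent heat to melt: 0.02605·334000 = 8700.7
  meltwater 0→T: 0.02605·4180·T = 108.89 T
  seawater cools: 1.413·3990·(T − 62.6) = 5637.9(T − 62.6)
5746.8 T = 352931 − 9446 = 343485
T ≈ 59.77 °C. Since T > 0 °C, the all-ice-melts assumption holds.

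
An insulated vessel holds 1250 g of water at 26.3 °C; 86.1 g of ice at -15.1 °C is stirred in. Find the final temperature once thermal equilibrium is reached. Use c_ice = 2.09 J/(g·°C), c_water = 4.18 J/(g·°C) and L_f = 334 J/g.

T_f ≈ 19.0 °C

Heat gained plus heat lost sum to zero:
ice -15.1→0 °C: 86.1×2.09×15.1 = 2717.2; melt ice: 86.1×334 = 28757; warm the meltwater: 359.9 T; water cools: 1250×4.18×(T − 26.3) = 5225(T − 26.3)
5584.9 T = 137418 − 31475 = 105943
T ≈ 18.97 °C (positive, so assuming full melt was valid).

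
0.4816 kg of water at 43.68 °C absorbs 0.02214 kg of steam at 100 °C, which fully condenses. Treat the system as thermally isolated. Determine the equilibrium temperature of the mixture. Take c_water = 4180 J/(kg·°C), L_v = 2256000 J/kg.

T_f ≈ 69.9 °C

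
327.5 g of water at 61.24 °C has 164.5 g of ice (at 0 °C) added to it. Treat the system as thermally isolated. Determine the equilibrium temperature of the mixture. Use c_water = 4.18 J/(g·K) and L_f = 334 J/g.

T_f ≈ 14.0 °C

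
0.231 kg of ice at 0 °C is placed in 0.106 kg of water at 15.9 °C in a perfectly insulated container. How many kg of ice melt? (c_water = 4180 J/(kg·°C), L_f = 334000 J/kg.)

m_melted ≈ 0.0211 kg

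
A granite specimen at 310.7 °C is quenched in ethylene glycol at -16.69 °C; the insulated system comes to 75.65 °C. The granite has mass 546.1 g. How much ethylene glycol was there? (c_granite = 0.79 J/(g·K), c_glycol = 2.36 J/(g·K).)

m ≈ 465 g

Heat lost by the granite = heat gained by the glycol:
546.1·0.79·(310.7 − 75.65) = m·2.36·(75.65 − (-16.69))
217.92 m = 101405  ⇒  m ≈ 465.3 g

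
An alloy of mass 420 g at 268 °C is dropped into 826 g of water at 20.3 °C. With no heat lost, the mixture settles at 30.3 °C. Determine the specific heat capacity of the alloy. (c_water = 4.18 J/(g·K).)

c ≈ 0.346 J/(g·K)

Heat lost by the alloy = heat gained by the water:
420·c·(268 − 30.3) = 826·4.18·(30.3 − 20.3)
99834 c = 34527  ⇒  c ≈ 0.3458 J/(g·K)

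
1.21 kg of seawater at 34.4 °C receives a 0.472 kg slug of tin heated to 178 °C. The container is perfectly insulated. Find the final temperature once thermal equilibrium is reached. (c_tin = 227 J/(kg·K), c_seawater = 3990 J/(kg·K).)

T_f ≈ 37.5 °C

|Q_tin| = |Q_seawater|:
0.472×227×(178 − T) = 1.21×3990×(T − 34.4)
107.14(178 − T) = 4827.9(T − 34.4)
4935 T = 185151  ⇒  T ≈ 37.52 °C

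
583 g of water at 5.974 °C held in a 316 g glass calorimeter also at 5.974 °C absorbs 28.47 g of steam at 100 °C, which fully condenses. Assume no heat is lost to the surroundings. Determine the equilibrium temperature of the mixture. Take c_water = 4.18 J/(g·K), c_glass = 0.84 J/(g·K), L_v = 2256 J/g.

T_f ≈ 32.7 °C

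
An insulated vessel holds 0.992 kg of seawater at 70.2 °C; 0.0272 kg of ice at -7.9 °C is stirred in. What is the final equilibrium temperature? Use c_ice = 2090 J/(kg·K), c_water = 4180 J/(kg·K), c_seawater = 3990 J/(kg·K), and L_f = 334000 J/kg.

T_f ≈ 65.9 °C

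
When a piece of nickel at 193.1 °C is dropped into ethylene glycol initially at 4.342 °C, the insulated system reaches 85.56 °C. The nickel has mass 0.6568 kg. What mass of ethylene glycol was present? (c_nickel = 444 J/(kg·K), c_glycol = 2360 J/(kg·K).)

m ≈ 0.164 kg

Conservation of energy gives ΣQ = 0:
0.6568·444·(85.56 − 193.1) + m·2360·(85.56 − 4.342) = 0
191674 m = 31361
m = 31361/191674 ≈ 0.1636 kg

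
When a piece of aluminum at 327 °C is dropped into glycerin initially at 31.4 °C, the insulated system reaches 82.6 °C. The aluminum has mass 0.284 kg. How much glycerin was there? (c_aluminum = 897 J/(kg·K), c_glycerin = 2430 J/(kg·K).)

m ≈ 0.5 kg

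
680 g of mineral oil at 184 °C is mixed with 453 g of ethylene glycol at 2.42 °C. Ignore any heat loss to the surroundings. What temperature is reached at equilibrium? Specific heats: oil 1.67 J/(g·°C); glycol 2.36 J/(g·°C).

T_f ≈ 95.9 °C

Setting the total heat transfer to zero:
680×1.67×(T − 184) + 453×2.36×(T − 2.42) = 0
(1135.6 + 1069.1) T = 1135.6×184 + 1069.1×2.42
T = 211538/2204.7 ≈ 95.95 °C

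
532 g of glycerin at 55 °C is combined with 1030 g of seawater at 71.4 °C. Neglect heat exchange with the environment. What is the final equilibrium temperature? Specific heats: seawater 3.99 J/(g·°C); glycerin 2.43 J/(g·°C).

Heat lost by the seawater equals heat gained by the glycerin:
1030*3.99*(71.4 − T) = 532*2.43*(T − 55)
4109.7(71.4 − T) = 1292.8(T − 55)
5402.5 T = 364534  ⇒  T ≈ 67.48 °C

T_f ≈ 67.5 °C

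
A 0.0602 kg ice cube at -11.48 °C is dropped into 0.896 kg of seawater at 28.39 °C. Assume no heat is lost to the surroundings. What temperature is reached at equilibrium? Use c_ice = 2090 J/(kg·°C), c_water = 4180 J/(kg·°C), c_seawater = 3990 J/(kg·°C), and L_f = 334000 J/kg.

Conservation of energy gives ΣQ = 0:
warm ice to 0 °C: 0.0602×2090×(0 − (-11.48)) = 1444.4; latent heat to melt: 0.0602×334000 = 20107; meltwater 0→T: 0.0602×4180×T = 251.64 T; seawater cools: 0.896×3990×(T − 28.39) = 3575(T − 28.39)
3826.7 T = 101495 − 21551 = 79944
T ≈ 20.89 °C. Since T > 0 °C, the all-ice-melts assumption holds.

T_f ≈ 20.9 °C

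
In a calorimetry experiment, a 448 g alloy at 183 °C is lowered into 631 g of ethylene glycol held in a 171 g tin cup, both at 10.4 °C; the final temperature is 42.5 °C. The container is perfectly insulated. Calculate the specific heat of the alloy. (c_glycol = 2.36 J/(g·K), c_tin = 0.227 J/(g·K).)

Taking heat into each body as positive, Σ m c ΔT = 0:
448·c·(42.5 − 183) + 631·2.36·(42.5 − 10.4) + 171·0.227·(42.5 − 10.4) = 0
-62944 c = -49048
c = -49048/-62944 ≈ 0.7792 J/(g·K)

c ≈ 0.779 J/(g·K)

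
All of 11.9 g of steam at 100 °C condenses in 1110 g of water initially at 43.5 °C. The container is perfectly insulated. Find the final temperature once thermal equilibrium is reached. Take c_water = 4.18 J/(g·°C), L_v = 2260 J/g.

T_f ≈ 49.8 °C

Net heat exchanged in the isolated system is zero:
steam→water at 100 °C releases m L_v = 11.9·2260 = 26894
  condensate cools 100→T: 11.9·4.18·(T − 100) = 49.74(T − 100)
  water warms: 1110·4.18·(T − 43.5) = 4639.8(T − 43.5)
4689.5 T = 26894 + 4974.2 + 201831 = 233699
T ≈ 49.83 °C — below 100 °C, confirming all the steam condensed.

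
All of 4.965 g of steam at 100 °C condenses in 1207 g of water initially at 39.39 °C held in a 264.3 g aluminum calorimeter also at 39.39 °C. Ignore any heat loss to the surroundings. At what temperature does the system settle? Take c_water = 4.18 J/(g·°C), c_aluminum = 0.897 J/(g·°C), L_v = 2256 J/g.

T_f ≈ 41.7 °C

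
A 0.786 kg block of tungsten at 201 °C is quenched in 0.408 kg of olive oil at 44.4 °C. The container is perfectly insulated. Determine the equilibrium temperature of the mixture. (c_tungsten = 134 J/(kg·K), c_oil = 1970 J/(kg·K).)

Setting the total heat transfer to zero:
0.786*134*(T − 201) + 0.408*1970*(T − 44.4) = 0
105.32(T − 201) + 803.76(T − 44.4) = 0
909.08 T = 56857
T ≈ 62.54 °C

T_f ≈ 62.5 °C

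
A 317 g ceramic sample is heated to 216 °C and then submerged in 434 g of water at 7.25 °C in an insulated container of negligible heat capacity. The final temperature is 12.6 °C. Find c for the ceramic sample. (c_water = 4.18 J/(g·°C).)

Heat lost by the ceramic sample = heat gained by the water:
317×c×(216 − 12.6) = 434×4.18×(12.6 − 7.25)
64478 c = 9705.5  ⇒  c ≈ 0.1505 J/(g·°C)

c ≈ 0.151 J/(g·°C)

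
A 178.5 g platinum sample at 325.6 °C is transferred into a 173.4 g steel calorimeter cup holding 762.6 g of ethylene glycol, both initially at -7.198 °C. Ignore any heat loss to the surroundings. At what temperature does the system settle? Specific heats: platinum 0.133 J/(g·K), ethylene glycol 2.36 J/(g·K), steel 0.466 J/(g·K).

T_f ≈ -3.0 °C

Setting the total heat transfer to zero:
178.5*0.133*(T − 325.6) + 762.6*2.36*(T − (-7.198)) + 173.4*0.466*(T − (-7.198)) = 0
23.74(T − 325.6) + 1799.7(T − (-7.198)) + 80.8(T − (-7.198)) = 0
1904.3 T = -5806.2
T = -5806.2 / 1904.3 = -3.05 °C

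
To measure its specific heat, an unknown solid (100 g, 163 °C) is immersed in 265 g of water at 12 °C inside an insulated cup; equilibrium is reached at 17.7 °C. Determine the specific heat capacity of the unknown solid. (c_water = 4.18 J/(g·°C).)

c ≈ 0.435 J/(g·°C)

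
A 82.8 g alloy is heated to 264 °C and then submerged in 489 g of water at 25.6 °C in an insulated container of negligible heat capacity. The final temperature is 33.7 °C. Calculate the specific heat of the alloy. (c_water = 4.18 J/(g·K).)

Heat gained plus heat lost sum to zero:
82.8×c×(33.7 − 264) + 489×4.18×(33.7 − 25.6) = 0
-19069 c = -16557
c = -16557/-19069 ≈ 0.8683 J/(g·K)

c ≈ 0.868 J/(g·K)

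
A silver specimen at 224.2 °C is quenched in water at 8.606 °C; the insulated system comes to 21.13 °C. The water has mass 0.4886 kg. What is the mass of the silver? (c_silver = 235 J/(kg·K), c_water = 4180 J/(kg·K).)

Heat lost by the silver = heat gained by the water:
m·235·(224.2 − 21.13) = 0.4886·4180·(21.13 − 8.606)
47721 m = 25578  ⇒  m ≈ 0.536 kg

m ≈ 0.536 kg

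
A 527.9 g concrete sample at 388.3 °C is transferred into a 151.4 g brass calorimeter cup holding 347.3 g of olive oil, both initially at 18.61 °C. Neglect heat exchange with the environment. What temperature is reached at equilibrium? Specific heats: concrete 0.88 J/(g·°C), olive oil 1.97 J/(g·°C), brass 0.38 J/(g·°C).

T_f ≈ 161.0 °C

Taking heat into each body as positive, Σ m c ΔT = 0:
527.9*0.88*(T − 388.3) + 347.3*1.97*(T − 18.61) + 151.4*0.38*(T − 18.61) = 0
(464.55 + 684.18 + 57.53) T = 464.55*388.3 + 684.18*18.61 + 57.53*18.61
T = 194189/1206.3 ≈ 160.98 °C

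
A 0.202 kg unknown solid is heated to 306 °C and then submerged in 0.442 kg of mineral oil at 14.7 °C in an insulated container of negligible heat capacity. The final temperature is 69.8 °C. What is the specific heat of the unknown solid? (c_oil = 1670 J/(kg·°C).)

c ≈ 852 J/(kg·°C)

Heat lost by the unknown solid = heat gained by the oil:
0.202×c×(306 − 69.8) = 0.442×1670×(69.8 − 14.7)
47.71 c = 40672  ⇒  c ≈ 852.4 J/(kg·°C)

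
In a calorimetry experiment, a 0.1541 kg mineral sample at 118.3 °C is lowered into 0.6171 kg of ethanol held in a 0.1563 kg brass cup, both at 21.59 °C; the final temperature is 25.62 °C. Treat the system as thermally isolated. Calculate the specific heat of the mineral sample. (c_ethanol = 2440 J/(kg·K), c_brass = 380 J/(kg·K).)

c ≈ 442 J/(kg·K)

Net heat exchanged in the isolated system is zero:
0.1541×c×(25.62 − 118.3) + 0.6171×2440×(25.62 − 21.59) + 0.1563×380×(25.62 − 21.59) = 0
-14.28 c = -6307.4
c = -6307.4/-14.28 ≈ 441.6 J/(kg·K)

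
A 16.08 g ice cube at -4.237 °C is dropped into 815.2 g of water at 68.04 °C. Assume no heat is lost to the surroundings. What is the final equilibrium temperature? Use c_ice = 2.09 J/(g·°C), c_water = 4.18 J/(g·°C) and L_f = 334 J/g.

Setting the total heat transfer to zero:
ice -4.237→0 °C: 16.08×2.09×4.237 = 142.39; melt ice: 16.08×334 = 5370.7; meltwater 0→T: 16.08×4.18×T = 67.21 T; water cools: 815.2×4.18×(T − 68.04) = 3407.5(T − 68.04)
3474.8 T = 231849 − 5513.1 = 226336
T ≈ 65.14 °C. Since T > 0 °C, the all-ice-melts assumption holds.

T_f ≈ 65.1 °C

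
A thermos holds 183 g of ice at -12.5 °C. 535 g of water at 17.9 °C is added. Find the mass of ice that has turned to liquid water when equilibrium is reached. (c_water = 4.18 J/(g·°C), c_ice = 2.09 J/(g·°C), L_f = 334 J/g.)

m_melted ≈ 106 g

Heat available from the water dropping to 0 °C: 535×4.18×17.9 = 40030 J.
Warming the ice to 0 °C takes 183×2.09×12.5 = 4780.9 J, leaving 35249 J for melting.
Melting all 183 g of ice would need 183×334 = 61122 J.
35249 J < 61122 J, so only part of the ice melts and the system sits at 0 °C.
m_melted×334 = 35249  ⇒  m_melted ≈ 105.5 g.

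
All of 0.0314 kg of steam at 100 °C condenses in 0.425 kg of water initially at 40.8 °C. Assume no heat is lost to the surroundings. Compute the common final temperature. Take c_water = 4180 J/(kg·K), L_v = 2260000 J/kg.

Net heat exchanged in the isolated system is zero:
latent heat released on condensation: 0.0314·2260000 = 70964; condensed water 100 °C→T: 131.25(T − 100); water warms: 0.425·4180·(T − 40.8) = 1776.5(T − 40.8)
1907.8 T = 70964 + 13125 + 72481 = 156570
T ≈ 82.07 °C (< 100 °C, so full condensation is consistent).

T_f ≈ 82.1 °C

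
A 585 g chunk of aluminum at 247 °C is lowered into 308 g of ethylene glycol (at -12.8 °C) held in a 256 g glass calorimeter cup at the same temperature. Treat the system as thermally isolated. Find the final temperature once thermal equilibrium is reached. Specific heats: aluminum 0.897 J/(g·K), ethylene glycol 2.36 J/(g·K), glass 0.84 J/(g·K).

Conservation of energy gives ΣQ = 0:
585·0.897·(T − 247) + 308·2.36·(T − (-12.8)) + 256·0.84·(T − (-12.8)) = 0
524.75(T − 247) + 726.88(T − (-12.8)) + 215.04(T − (-12.8)) = 0
1466.7 T = 117555
T = 117555 / 1466.7 = 80.2 °C

T_f ≈ 80.2 °C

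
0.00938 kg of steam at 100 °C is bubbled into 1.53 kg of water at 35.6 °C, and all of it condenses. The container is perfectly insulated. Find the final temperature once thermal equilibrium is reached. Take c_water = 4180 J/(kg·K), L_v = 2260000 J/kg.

Setting the total heat transfer to zero:
latent heat released on condensation: 0.00938×2260000 = 21199
  condensed water 100 °C→T: 39.21(T − 100)
  original water: 6395.4(T − 35.6)
6434.6 T = 21199 + 3920.8 + 227676 = 252796
T ≈ 39.29 °C — below 100 °C, confirming all the steam condensed.

T_f ≈ 39.3 °C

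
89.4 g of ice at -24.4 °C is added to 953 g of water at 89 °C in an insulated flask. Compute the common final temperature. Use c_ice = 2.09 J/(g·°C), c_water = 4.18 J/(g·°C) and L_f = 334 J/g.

T_f ≈ 73.5 °C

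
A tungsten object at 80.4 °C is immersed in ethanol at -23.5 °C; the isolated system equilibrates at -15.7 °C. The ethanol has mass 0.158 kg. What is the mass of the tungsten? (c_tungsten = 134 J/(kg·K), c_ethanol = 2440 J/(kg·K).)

Heat gained plus heat lost sum to zero:
m·134·(-15.7 − 80.4) + 0.158·2440·(-15.7 − (-23.5)) = 0
-12877 m = -3007.1
m = -3007.1/-12877 ≈ 0.2335 kg

m ≈ 0.234 kg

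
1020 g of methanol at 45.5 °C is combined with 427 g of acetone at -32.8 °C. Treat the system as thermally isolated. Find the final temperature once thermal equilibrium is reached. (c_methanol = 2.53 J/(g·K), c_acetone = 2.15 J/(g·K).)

T_f ≈ 25.0 °C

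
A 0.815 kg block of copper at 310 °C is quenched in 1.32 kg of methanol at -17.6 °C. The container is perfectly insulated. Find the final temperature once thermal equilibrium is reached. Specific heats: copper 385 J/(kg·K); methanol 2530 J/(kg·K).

T_f ≈ 10.5 °C

Conservation of energy gives ΣQ = 0:
0.815·385·(T − 310) + 1.32·2530·(T − (-17.6)) = 0
3653.4 T = 38493
T ≈ 10.54 °C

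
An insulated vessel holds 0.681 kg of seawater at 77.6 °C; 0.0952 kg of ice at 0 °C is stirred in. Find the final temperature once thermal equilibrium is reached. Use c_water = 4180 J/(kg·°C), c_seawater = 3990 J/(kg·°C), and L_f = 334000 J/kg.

T_f ≈ 57.5 °C

Let T be the final temperature. ΣQ_i = 0:
fusion: m_ice L_f = 0.0952×334000 = 31797
  warm the meltwater: 397.94 T
  seawater cools: 0.681×3990×(T − 77.6) = 2717.2(T − 77.6)
3115.1 T = 210854 − 31797 = 179057
T ≈ 57.48 °C. Since T > 0 °C, the all-ice-melts assumption holds.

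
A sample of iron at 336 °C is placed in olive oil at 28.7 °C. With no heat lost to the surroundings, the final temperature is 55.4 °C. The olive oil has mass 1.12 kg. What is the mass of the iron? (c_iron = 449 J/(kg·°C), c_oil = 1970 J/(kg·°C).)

|Q_iron| = |Q_oil|:
m×449×(336 − 55.4) = 1.12×1970×(55.4 − 28.7)
125989 m = 58911  ⇒  m ≈ 0.4676 kg

m ≈ 0.468 kg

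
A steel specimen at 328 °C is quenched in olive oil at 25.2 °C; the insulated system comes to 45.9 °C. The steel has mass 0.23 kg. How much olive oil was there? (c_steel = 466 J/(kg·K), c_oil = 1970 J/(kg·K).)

m ≈ 0.741 kg

Energy conservation, ΣQ = 0:
0.23·466·(45.9 − 328) + m·1970·(45.9 − 25.2) = 0
40779 m = 30235
m = 30235/40779 ≈ 0.7414 kg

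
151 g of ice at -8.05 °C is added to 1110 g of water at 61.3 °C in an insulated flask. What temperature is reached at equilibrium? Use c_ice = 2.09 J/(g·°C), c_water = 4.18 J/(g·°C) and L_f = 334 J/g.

T_f ≈ 43.9 °C

Net heat exchanged in the isolated system is zero:
ice -8.05→0 °C: 151·2.09·8.05 = 2540.5; melt ice: 151·334 = 50434; meltwater 0→T: 151·4.18·T = 631.18 T; water: 4639.8(T − 61.3)
5271 T = 284420 − 52974 = 231445
T ≈ 43.91 °C (positive, so assuming full melt was valid).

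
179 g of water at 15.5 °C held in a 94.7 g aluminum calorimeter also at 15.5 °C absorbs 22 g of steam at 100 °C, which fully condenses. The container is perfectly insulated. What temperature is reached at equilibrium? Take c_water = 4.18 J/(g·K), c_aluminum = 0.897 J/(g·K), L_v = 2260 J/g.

T_f ≈ 77.6 °C

Setting the total heat transfer to zero:
condense steam: −22·2260 = −49720
  condensate cools 100→T: 22·4.18·(T − 100) = 91.96(T − 100)
  original water: 748.22(T − 15.5)
  cup: 84.95(T − 15.5)
925.13 T = 49720 + 9196 + 12914 = 71830
T ≈ 77.64 °C — below 100 °C, confirming all the steam condensed.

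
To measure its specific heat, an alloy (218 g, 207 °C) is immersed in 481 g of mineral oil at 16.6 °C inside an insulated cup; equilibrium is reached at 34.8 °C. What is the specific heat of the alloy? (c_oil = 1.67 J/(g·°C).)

c ≈ 0.389 J/(g·°C)

Conservation of energy gives ΣQ = 0:
218×c×(34.8 − 207) + 481×1.67×(34.8 − 16.6) = 0
-37540 c = -14620
c = -14620/-37540 ≈ 0.3894 J/(g·°C)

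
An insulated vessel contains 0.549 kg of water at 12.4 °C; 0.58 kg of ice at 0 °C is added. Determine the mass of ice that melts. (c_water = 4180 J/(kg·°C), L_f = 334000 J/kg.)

m_melted ≈ 0.0852 kg

Heat available from the water dropping to 0 °C: 0.549×4180×12.4 = 28456 J.
Melting all 0.58 kg of ice would need 0.58×334000 = 193720 J.
That's not enough to melt it all — equilibrium is at 0 °C with ice remaining.
m_melt = 28456 / L_f = 0.0852 kg.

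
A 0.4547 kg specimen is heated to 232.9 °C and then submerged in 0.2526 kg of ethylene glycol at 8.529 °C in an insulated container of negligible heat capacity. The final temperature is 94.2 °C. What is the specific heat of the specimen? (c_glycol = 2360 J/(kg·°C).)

c ≈ 810 J/(kg·°C)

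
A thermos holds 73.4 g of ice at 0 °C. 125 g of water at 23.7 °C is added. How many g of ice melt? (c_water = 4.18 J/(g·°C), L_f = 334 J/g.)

Heat available from the water dropping to 0 °C: 125·4.18·23.7 = 12383 J.
Fully melting the ice requires m_ice L_f = 73.4·334 = 24516 J.
That's not enough to melt it all — equilibrium is at 0 °C with ice remaining.
m_melted·334 = 12383  ⇒  m_melted ≈ 37.08 g.

m_melted ≈ 37.1 g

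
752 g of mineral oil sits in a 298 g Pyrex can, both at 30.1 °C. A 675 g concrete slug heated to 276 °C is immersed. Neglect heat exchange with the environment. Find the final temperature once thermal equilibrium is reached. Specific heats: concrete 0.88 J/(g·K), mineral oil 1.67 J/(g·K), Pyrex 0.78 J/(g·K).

Heat gained plus heat lost sum to zero:
675·0.88·(T − 276) + 752·1.67·(T − 30.1) + 298·0.78·(T − 30.1) = 0
2082.3 T = 208741
T = 208741/2082.3 ≈ 100.25 °C

T_f ≈ 100.2 °C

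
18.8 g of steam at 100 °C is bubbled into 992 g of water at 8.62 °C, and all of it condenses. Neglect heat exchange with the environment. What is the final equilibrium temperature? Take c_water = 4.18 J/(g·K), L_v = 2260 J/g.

Energy balance with sensible and latent terms:
condense steam: −18.8·2260 = −42488; condensed water 100 °C→T: 78.58(T − 100); water warms: 992·4.18·(T − 8.62) = 4146.6(T − 8.62)
4225.1 T = 42488 + 7858.4 + 35743 = 86090
T ≈ 20.38 °C — below 100 °C, confirming all the steam condensed.

T_f ≈ 20.4 °C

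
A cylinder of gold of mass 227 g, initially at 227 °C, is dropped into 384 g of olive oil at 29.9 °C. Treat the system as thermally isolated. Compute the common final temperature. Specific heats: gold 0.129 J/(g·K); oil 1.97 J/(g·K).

T_f ≈ 37.2 °C

Heat lost by the gold equals heat gained by the oil:
227×0.129×(227 − T) = 384×1.97×(T − 29.9)
29.28(227 − T) = 756.48(T − 29.9)
785.76 T = 29266  ⇒  T ≈ 37.25 °C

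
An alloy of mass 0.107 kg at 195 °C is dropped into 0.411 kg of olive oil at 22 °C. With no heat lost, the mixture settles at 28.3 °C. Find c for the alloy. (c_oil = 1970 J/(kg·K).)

c ≈ 286 J/(kg·K)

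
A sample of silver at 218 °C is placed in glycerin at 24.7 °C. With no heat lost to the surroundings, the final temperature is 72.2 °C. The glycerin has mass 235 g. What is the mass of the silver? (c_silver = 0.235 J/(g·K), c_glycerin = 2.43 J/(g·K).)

|Q_silver| = |Q_glycerin|:
m×0.235×(218 − 72.2) = 235×2.43×(72.2 − 24.7)
34.26 m = 27125  ⇒  m ≈ 791.7 g

m ≈ 792 g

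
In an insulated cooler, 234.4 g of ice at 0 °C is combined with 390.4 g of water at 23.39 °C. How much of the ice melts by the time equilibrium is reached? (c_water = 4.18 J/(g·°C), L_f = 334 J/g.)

Heat available from the water dropping to 0 °C: 390.4·4.18·23.39 = 38169 J.
Melting all 234.4 g of ice would need 234.4·334 = 78290 J.
Since 38169 < 78290 J, not all the ice melts; equilibrium is at 0 °C.
m_melted·334 = 38169  ⇒  m_melted ≈ 114.3 g.

m_melted ≈ 114 g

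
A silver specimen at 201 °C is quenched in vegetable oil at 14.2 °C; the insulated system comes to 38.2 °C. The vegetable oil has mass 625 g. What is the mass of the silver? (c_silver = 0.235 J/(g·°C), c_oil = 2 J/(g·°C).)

m ≈ 784 g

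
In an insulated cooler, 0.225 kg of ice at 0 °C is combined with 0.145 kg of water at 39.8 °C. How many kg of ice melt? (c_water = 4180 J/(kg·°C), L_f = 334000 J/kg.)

m_melted ≈ 0.0722 kg

Water can give up m c ΔT = 0.145·4180·39.8 = 24123 J before reaching 0 °C.
Melting all 0.225 kg of ice would need 0.225·334000 = 75150 J.
Since 24123 < 75150 J, not all the ice melts; equilibrium is at 0 °C.
m_melted·334000 = 24123  ⇒  m_melted ≈ 0.07222 kg.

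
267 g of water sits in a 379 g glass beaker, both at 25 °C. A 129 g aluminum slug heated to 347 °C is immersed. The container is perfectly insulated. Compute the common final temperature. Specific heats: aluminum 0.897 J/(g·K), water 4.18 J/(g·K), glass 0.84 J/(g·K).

Conservation of energy gives ΣQ = 0:
129*0.897*(T − 347) + 267*4.18*(T − 25) + 379*0.84*(T − 25) = 0
1550.1 T = 76013
T = 76013/1550.1 ≈ 49.04 °C

T_f ≈ 49.0 °C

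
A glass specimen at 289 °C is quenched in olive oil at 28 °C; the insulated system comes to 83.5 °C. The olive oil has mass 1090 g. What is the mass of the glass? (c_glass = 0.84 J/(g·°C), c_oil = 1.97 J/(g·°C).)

Heat lost by the glass = heat gained by the oil:
m×0.84×(289 − 83.5) = 1090×1.97×(83.5 − 28)
172.62 m = 119175  ⇒  m ≈ 690.4 g

m ≈ 690 g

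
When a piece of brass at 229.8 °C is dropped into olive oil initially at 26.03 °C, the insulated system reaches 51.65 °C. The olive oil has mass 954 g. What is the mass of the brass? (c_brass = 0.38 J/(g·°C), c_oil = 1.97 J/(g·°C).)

m ≈ 711 g

Let T be the final temperature. ΣQ_i = 0:
m×0.38×(51.65 − 229.8) + 954×1.97×(51.65 − 26.03) = 0
-67.7 m = -48150
m = -48150/-67.7 ≈ 711.3 g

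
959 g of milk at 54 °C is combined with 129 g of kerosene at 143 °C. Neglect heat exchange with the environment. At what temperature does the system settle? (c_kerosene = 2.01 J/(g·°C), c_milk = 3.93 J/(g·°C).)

T_f is the heat-capacity-weighted average of the initial temperatures:
T_f = (259.29*143 + 3768.9*54) / (259.29 + 3768.9)
    = 240597 / 4028.2 ≈ 59.73 °C

T_f ≈ 59.7 °C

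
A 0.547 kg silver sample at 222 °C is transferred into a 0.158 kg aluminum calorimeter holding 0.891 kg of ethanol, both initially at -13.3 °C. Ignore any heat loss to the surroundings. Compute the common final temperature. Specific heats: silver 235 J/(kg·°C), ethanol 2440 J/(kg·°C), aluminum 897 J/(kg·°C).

T_f ≈ -0.9 °C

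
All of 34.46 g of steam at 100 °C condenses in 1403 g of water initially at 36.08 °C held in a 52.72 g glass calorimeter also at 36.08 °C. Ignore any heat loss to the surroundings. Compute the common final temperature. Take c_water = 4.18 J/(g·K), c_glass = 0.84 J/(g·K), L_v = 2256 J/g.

T_f ≈ 50.4 °C

Sum of m c ΔT and latent-heat terms is zero:
steam→water at 100 °C releases m L_v = 34.46×2256 = 77742; condensed water 100 °C→T: 144.04(T − 100); water warms: 1403×4.18×(T − 36.08) = 5864.5(T − 36.08); cup: 44.28(T − 36.08)
6052.9 T = 77742 + 14404 + 213190 = 305336
T ≈ 50.44 °C, under the boiling point, so the assumption holds.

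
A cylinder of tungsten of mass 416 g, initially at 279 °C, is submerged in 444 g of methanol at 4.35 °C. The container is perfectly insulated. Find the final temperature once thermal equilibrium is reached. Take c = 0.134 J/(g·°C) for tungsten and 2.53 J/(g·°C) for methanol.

T_f is the heat-capacity-weighted average of the initial temperatures:
T_f = (55.74×279 + 1123.3×4.35) / (55.74 + 1123.3)
    = 20439 / 1179.1 ≈ 17.33 °C

T_f ≈ 17.3 °C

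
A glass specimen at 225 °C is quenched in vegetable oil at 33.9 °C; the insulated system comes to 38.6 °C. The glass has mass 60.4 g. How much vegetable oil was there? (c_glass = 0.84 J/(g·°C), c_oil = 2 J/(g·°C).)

m ≈ 1010 g

Heat gained plus heat lost sum to zero:
60.4×0.84×(38.6 − 225) + m×2×(38.6 − 33.9) = 0
9.4 m = 9457.2
m = 9457.2/9.4 ≈ 1006 g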